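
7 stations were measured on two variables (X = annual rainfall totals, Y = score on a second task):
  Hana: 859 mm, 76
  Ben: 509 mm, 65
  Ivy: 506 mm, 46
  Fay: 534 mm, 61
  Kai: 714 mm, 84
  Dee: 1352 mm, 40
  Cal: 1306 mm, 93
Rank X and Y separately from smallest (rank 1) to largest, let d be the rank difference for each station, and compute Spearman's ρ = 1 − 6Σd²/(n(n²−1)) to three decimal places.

Ranks of variable 1: 5, 2, 1, 3, 4, 7, 6
Ranks of variable 2: 5, 4, 2, 3, 6, 1, 7
d = r₁ − r₂: 0, -2, -1, 0, -2, 6, -1
d²: 0, 4, 1, 0, 4, 36, 1; Σd² = 46
ρ = 1 − 6·46/(7·48) = 1 − 276/336 = 0.179

0.179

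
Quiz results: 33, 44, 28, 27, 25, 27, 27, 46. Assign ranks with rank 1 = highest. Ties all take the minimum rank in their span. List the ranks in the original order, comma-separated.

3, 2, 4, 5, 8, 5, 5, 1

Sorted (descending): 46, 44, 33, 28, 27, 27, 27, 25
The 3 values of 27 occupy positions 5–7 → each gets rank 5.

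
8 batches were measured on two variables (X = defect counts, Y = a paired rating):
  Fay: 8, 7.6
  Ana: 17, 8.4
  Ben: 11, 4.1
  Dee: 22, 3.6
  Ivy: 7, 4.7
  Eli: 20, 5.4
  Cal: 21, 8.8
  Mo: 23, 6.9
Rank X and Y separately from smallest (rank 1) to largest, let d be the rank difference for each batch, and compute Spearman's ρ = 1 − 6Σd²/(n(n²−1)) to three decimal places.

0.048

Ranks of variable 1: 2, 4, 3, 7, 1, 5, 6, 8
Ranks of variable 2: 6, 7, 2, 1, 3, 4, 8, 5
d = r₁ − r₂: -4, -3, 1, 6, -2, 1, -2, 3
d²: 16, 9, 1, 36, 4, 1, 4, 9; Σd² = 80
ρ = 1 − 6·80/(8·63) = 1 − 480/504 = 0.048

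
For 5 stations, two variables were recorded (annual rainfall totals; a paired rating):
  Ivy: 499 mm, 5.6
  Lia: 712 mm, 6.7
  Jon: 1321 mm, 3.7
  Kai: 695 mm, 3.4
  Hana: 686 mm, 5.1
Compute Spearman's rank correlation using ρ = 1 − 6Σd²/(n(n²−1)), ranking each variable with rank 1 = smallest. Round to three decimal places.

-0.200

Ranks of variable 1: 1, 4, 5, 3, 2
Ranks of variable 2: 4, 5, 2, 1, 3
d = r₁ − r₂: -3, -1, 3, 2, -1
d²: 9, 1, 9, 4, 1; Σd² = 24
ρ = 1 − 6·24/(5·24) = 1 − 144/120 = -0.200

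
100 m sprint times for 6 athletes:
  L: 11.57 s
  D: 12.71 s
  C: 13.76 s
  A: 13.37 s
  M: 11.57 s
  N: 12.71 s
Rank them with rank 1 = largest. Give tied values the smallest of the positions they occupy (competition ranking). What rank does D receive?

3

Sorted (descending): 13.76, 13.37, 12.71, 12.71, 11.57, 11.57
The 2 values of 12.71 occupy positions 3–4 → each gets rank 3.
The 2 values of 11.57 occupy positions 5–6 → each gets rank 5.
D has value 12.71 s → rank 3.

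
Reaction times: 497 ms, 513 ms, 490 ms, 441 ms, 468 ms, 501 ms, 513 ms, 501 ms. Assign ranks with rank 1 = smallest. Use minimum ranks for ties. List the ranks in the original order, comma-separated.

Sorted (ascending): 441, 468, 490, 497, 501, 501, 513, 513
The 2 values of 501 occupy positions 5–6 → each gets rank 5.
The 2 values of 513 occupy positions 7–8 → each gets rank 7.

4, 7, 3, 1, 2, 5, 7, 5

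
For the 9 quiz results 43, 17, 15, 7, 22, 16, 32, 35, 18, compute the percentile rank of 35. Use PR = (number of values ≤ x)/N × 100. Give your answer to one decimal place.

88.9

N = 9.
Strictly below 35: 7. Equal to 35: 1.
PR = 8/9 × 100 = 88.9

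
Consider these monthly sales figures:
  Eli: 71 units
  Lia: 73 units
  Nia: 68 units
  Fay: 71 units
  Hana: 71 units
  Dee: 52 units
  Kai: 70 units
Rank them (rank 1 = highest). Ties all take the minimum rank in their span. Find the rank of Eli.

Sorted (descending): 73, 71, 71, 71, 70, 68, 52
The 3 values of 71 occupy positions 2–4 → each gets rank 2.
Eli has value 71 units → rank 2.

2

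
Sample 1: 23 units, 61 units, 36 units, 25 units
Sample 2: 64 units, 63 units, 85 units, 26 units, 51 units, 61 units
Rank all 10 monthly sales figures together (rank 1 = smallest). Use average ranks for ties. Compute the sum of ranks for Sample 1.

Sorted (ascending): 23, 25, 26, 36, 51, 61, 61, 63, 64, 85
The 2 values of 61 occupy positions 6–7 → average rank (6+7)/2 = 6.5.
Sample 1 values → pooled ranks: 23→1, 61→6.5, 36→4, 25→2
Rank sum = 1 + 6.5 + 4 + 2 = 13.5

13.5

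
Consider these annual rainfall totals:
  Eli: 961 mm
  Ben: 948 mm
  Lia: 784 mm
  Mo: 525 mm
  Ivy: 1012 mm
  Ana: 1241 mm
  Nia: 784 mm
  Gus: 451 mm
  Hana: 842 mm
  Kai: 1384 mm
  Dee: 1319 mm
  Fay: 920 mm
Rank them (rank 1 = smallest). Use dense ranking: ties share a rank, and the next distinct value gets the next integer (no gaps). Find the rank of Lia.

3

Sorted (ascending): 451, 525, 784, 784, 842, 920, 948, 961, 1012, 1241, 1319, 1384
The 2 values of 784 share dense rank 3.
Remaining distinct values take the next consecutive integers.
Lia has value 784 mm → rank 3.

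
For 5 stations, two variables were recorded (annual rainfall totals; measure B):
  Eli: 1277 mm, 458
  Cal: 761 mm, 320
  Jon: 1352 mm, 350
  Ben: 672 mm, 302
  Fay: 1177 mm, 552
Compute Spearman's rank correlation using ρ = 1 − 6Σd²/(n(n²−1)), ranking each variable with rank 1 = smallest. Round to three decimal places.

0.600

Ranks of variable 1: 4, 2, 5, 1, 3
Ranks of variable 2: 4, 2, 3, 1, 5
d = r₁ − r₂: 0, 0, 2, 0, -2
d²: 0, 0, 4, 0, 4; Σd² = 8
ρ = 1 − 6·8/(5·24) = 1 − 48/120 = 0.600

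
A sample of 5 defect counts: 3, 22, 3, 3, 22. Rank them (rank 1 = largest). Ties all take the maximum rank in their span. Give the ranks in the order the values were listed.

Sorted (descending): 22, 22, 3, 3, 3
The 2 values of 22 occupy positions 1–2 → each gets rank 2.
The 3 values of 3 occupy positions 3–5 → each gets rank 5.

5, 2, 5, 5, 2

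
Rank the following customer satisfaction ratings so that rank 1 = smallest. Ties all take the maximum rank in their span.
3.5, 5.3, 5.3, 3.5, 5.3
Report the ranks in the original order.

2, 5, 5, 2, 5

Sorted (ascending): 3.5, 3.5, 5.3, 5.3, 5.3
The 2 values of 3.5 occupy positions 1–2 → each gets rank 2.
The 3 values of 5.3 occupy positions 3–5 → each gets rank 5.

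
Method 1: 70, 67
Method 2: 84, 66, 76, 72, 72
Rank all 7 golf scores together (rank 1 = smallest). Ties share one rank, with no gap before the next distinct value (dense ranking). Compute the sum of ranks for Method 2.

Sorted (ascending): 66, 67, 70, 72, 72, 76, 84
The 2 values of 72 share dense rank 4.
Remaining distinct values take the next consecutive integers.
Method 2 values → pooled ranks: 84→6, 66→1, 76→5, 72→4, 72→4
Rank sum = 6 + 1 + 5 + 4 + 4 = 20

20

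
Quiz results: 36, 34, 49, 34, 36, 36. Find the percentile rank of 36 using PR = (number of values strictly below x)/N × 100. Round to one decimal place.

N = 6.
Strictly below 36: 2. Equal to 36: 3.
PR = 2/6 × 100 = 33.3

33.3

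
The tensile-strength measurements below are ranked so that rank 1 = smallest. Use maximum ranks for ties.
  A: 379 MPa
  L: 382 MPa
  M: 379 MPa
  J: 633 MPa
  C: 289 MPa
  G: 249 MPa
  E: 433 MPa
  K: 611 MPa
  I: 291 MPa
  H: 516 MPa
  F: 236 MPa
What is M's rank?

Sorted (ascending): 236, 249, 289, 291, 379, 379, 382, 433, 516, 611, 633
The 2 values of 379 occupy positions 5–6 → each gets rank 6.
M has value 379 MPa → rank 6.

6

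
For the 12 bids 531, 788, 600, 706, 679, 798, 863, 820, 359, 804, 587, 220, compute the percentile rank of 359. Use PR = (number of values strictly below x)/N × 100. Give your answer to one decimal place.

N = 12.
Strictly below 359: 1. Equal to 359: 1.
PR = 1/12 × 100 = 8.3

8.3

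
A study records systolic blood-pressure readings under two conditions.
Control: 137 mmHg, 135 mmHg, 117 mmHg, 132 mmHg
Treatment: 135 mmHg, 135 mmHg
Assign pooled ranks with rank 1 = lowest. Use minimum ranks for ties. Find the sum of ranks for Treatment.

6

Sorted (ascending): 117, 132, 135, 135, 135, 137
The 3 values of 135 occupy positions 3–5 → each gets rank 3.
Treatment values → pooled ranks: 135→3, 135→3
Rank sum = 3 + 3 = 6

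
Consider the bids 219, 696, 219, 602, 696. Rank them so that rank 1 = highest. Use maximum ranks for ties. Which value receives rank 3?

602

Sorted (descending): 696, 696, 602, 219, 219
The 2 values of 696 occupy positions 1–2 → each gets rank 2.
The 2 values of 219 occupy positions 4–5 → each gets rank 5.
Rank 3 → value 602.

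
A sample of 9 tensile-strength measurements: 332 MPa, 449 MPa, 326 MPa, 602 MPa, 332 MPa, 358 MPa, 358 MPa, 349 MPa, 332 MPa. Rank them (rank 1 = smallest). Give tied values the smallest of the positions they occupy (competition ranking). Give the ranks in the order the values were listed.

Sorted (ascending): 326, 332, 332, 332, 349, 358, 358, 449, 602
The 3 values of 332 occupy positions 2–4 → each gets rank 2.
The 2 values of 358 occupy positions 6–7 → each gets rank 6.

2, 8, 1, 9, 2, 6, 6, 5, 2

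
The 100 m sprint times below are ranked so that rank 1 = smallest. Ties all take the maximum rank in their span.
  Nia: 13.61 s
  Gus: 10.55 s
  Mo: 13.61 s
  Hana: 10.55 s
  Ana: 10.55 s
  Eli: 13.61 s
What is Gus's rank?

Sorted (ascending): 10.55, 10.55, 10.55, 13.61, 13.61, 13.61
The 3 values of 10.55 occupy positions 1–3 → each gets rank 3.
The 3 values of 13.61 occupy positions 4–6 → each gets rank 6.
Gus has value 10.55 s → rank 3.

3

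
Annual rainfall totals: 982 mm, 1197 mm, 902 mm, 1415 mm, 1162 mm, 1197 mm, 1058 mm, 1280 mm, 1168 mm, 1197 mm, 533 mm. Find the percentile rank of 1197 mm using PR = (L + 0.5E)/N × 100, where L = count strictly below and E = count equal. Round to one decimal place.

N = 11.
Strictly below 1197: 6. Equal to 1197: 3.
PR = (6 + 0.5·3)/11 × 100 = 68.2

68.2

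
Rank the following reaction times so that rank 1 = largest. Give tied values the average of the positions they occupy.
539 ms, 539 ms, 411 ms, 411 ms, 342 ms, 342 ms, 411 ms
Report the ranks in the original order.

Sorted (descending): 539, 539, 411, 411, 411, 342, 342
The 2 values of 539 occupy positions 1–2 → average rank (1+2)/2 = 1.5.
The 3 values of 411 occupy positions 3–5 → average rank 4.
The 2 values of 342 occupy positions 6–7 → average rank (6+7)/2 = 6.5.

1.5, 1.5, 4, 4, 6.5, 6.5, 4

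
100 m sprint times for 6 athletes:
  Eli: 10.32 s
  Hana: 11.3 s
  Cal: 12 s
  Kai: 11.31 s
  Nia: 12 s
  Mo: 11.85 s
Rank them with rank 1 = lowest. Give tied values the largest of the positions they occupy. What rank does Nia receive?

Sorted (ascending): 10.32, 11.3, 11.31, 11.85, 12, 12
The 2 values of 12 occupy positions 5–6 → each gets rank 6.
Nia has value 12 s → rank 6.

6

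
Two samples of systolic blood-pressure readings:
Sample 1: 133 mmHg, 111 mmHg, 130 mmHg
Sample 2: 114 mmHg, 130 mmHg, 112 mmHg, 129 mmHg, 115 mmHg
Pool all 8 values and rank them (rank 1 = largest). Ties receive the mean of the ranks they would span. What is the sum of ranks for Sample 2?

24.5

Sorted (descending): 133, 130, 130, 129, 115, 114, 112, 111
The 2 values of 130 occupy positions 2–3 → average rank (2+3)/2 = 2.5.
Sample 2 values → pooled ranks: 114→6, 130→2.5, 112→7, 129→4, 115→5
Rank sum = 6 + 2.5 + 7 + 4 + 5 = 24.5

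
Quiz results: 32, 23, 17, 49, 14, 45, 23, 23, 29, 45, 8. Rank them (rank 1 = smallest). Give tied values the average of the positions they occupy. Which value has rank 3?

Sorted (ascending): 8, 14, 17, 23, 23, 23, 29, 32, 45, 45, 49
The 3 values of 23 occupy positions 4–6 → average rank 5.
The 2 values of 45 occupy positions 9–10 → average rank (9+10)/2 = 9.5.
Rank 3 → value 17.

17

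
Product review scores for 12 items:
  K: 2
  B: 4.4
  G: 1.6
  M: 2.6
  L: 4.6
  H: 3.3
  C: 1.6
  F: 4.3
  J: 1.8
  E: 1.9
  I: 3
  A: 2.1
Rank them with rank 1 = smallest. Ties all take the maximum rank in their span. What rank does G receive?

Sorted (ascending): 1.6, 1.6, 1.8, 1.9, 2, 2.1, 2.6, 3, 3.3, 4.3, 4.4, 4.6
The 2 values of 1.6 occupy positions 1–2 → each gets rank 2.
G has value 1.6 → rank 2.

2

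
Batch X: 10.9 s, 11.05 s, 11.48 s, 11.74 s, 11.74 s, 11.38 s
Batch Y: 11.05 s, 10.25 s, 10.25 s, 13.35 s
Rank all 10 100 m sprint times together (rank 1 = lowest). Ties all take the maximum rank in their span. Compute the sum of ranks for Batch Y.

19

Sorted (ascending): 10.25, 10.25, 10.9, 11.05, 11.05, 11.38, 11.48, 11.74, 11.74, 13.35
The 2 values of 10.25 occupy positions 1–2 → each gets rank 2.
The 2 values of 11.05 occupy positions 4–5 → each gets rank 5.
The 2 values of 11.74 occupy positions 8–9 → each gets rank 9.
Batch Y values → pooled ranks: 11.05→5, 10.25→2, 10.25→2, 13.35→10
Rank sum = 5 + 2 + 2 + 10 = 19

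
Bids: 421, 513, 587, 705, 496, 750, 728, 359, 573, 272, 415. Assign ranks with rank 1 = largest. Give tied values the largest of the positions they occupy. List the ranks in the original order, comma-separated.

8, 6, 4, 3, 7, 1, 2, 10, 5, 11, 9

Sorted (descending): 750, 728, 705, 587, 573, 513, 496, 421, 415, 359, 272
No ties — each value takes its position as its rank.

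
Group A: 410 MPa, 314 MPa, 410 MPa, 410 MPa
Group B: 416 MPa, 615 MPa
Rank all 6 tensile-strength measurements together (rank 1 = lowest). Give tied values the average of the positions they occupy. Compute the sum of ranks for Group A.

10

Sorted (ascending): 314, 410, 410, 410, 416, 615
The 3 values of 410 occupy positions 2–4 → average rank 3.
Group A values → pooled ranks: 410→3, 314→1, 410→3, 410→3
Rank sum = 3 + 1 + 3 + 3 = 10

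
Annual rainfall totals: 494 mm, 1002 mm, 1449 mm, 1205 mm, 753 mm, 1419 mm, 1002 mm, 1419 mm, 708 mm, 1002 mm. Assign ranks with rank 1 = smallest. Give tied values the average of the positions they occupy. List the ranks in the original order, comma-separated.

1, 5, 10, 7, 3, 8.5, 5, 8.5, 2, 5

Sorted (ascending): 494, 708, 753, 1002, 1002, 1002, 1205, 1419, 1419, 1449
The 3 values of 1002 occupy positions 4–6 → average rank 5.
The 2 values of 1419 occupy positions 8–9 → average rank (8+9)/2 = 8.5.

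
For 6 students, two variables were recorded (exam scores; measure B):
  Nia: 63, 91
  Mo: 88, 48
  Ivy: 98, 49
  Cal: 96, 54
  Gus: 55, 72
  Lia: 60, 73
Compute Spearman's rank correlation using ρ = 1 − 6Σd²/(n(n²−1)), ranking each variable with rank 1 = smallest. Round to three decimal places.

-0.600

Ranks of variable 1: 3, 4, 6, 5, 1, 2
Ranks of variable 2: 6, 1, 2, 3, 4, 5
d = r₁ − r₂: -3, 3, 4, 2, -3, -3
d²: 9, 9, 16, 4, 9, 9; Σd² = 56
ρ = 1 − 6·56/(6·35) = 1 − 336/210 = -0.600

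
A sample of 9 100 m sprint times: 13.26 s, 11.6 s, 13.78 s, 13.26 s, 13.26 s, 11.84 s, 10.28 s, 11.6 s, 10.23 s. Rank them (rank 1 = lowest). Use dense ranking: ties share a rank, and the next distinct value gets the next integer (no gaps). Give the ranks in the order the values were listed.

5, 3, 6, 5, 5, 4, 2, 3, 1

Sorted (ascending): 10.23, 10.28, 11.6, 11.6, 11.84, 13.26, 13.26, 13.26, 13.78
The 2 values of 11.6 share dense rank 3.
The 3 values of 13.26 share dense rank 5.
Remaining distinct values take the next consecutive integers.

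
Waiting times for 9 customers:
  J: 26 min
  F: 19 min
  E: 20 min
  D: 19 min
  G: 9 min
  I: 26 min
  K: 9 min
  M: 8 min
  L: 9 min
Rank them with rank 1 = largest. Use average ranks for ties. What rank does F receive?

4.5

Sorted (descending): 26, 26, 20, 19, 19, 9, 9, 9, 8
The 2 values of 26 occupy positions 1–2 → average rank (1+2)/2 = 1.5.
The 2 values of 19 occupy positions 4–5 → average rank (4+5)/2 = 4.5.
The 3 values of 9 occupy positions 6–8 → average rank 7.
F has value 19 min → rank 4.5.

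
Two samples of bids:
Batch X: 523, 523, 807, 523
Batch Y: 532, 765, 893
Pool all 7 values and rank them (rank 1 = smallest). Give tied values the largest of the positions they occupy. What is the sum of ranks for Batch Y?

Sorted (ascending): 523, 523, 523, 532, 765, 807, 893
The 3 values of 523 occupy positions 1–3 → each gets rank 3.
Batch Y values → pooled ranks: 532→4, 765→5, 893→7
Rank sum = 4 + 5 + 7 = 16

16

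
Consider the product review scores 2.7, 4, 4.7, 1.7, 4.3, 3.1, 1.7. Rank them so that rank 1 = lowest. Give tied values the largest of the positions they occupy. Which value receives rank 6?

4.3

Sorted (ascending): 1.7, 1.7, 2.7, 3.1, 4, 4.3, 4.7
The 2 values of 1.7 occupy positions 1–2 → each gets rank 2.
Rank 6 → value 4.3.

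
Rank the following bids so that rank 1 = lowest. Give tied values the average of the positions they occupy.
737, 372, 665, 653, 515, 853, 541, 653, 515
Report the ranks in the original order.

Sorted (ascending): 372, 515, 515, 541, 653, 653, 665, 737, 853
The 2 values of 515 occupy positions 2–3 → average rank (2+3)/2 = 2.5.
The 2 values of 653 occupy positions 5–6 → average rank (5+6)/2 = 5.5.

8, 1, 7, 5.5, 2.5, 9, 4, 5.5, 2.5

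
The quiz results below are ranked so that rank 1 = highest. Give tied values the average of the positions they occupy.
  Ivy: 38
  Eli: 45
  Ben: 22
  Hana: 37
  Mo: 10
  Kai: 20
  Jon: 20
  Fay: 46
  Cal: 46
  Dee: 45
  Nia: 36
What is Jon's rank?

9.5

Sorted (descending): 46, 46, 45, 45, 38, 37, 36, 22, 20, 20, 10
The 2 values of 46 occupy positions 1–2 → average rank (1+2)/2 = 1.5.
The 2 values of 45 occupy positions 3–4 → average rank (3+4)/2 = 3.5.
The 2 values of 20 occupy positions 9–10 → average rank (9+10)/2 = 9.5.
Jon has value 20 → rank 9.5.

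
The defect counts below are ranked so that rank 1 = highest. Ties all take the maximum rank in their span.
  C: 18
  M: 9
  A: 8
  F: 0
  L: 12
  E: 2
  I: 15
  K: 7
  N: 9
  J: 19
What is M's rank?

Sorted (descending): 19, 18, 15, 12, 9, 9, 8, 7, 2, 0
The 2 values of 9 occupy positions 5–6 → each gets rank 6.
M has value 9 → rank 6.

6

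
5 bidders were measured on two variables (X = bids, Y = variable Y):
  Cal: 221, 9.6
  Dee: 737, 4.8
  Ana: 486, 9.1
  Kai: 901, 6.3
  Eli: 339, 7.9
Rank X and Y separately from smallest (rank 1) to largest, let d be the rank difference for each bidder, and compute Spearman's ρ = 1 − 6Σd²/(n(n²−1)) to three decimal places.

Ranks of variable 1: 1, 4, 3, 5, 2
Ranks of variable 2: 5, 1, 4, 2, 3
d = r₁ − r₂: -4, 3, -1, 3, -1
d²: 16, 9, 1, 9, 1; Σd² = 36
ρ = 1 − 6·36/(5·24) = 1 − 216/120 = -0.800

-0.800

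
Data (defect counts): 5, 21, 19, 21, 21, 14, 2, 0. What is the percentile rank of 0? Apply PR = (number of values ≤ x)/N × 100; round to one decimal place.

N = 8.
Strictly below 0: 0. Equal to 0: 1.
PR = 1/8 × 100 = 12.5

12.5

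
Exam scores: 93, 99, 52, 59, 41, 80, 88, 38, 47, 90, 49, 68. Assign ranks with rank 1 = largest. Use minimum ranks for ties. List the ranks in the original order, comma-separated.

Sorted (descending): 99, 93, 90, 88, 80, 68, 59, 52, 49, 47, 41, 38
No ties — each value takes its position as its rank.

2, 1, 8, 7, 11, 5, 4, 12, 10, 3, 9, 6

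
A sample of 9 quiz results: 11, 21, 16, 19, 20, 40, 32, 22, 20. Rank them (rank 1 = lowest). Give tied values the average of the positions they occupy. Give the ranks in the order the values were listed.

1, 6, 2, 3, 4.5, 9, 8, 7, 4.5

Sorted (ascending): 11, 16, 19, 20, 20, 21, 22, 32, 40
The 2 values of 20 occupy positions 4–5 → average rank (4+5)/2 = 4.5.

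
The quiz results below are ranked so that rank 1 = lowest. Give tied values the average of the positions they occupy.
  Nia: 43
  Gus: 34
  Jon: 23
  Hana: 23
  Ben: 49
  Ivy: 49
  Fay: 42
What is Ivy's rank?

Sorted (ascending): 23, 23, 34, 42, 43, 49, 49
The 2 values of 23 occupy positions 1–2 → average rank (1+2)/2 = 1.5.
The 2 values of 49 occupy positions 6–7 → average rank (6+7)/2 = 6.5.
Ivy has value 49 → rank 6.5.

6.5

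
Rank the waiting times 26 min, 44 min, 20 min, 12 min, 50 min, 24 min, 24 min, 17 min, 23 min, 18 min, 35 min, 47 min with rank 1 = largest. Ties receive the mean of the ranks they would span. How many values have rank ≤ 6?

5

Sorted (descending): 50, 47, 44, 35, 26, 24, 24, 23, 20, 18, 17, 12
The 2 values of 24 occupy positions 6–7 → average rank (6+7)/2 = 6.5.
Ranks ≤ 6: {1, 2, 3, 4, 5} → 5 values.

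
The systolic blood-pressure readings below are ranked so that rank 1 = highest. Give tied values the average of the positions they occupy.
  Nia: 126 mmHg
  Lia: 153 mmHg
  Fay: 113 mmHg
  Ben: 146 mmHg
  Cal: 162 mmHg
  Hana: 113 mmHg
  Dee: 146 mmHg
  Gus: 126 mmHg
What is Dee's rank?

Sorted (descending): 162, 153, 146, 146, 126, 126, 113, 113
The 2 values of 146 occupy positions 3–4 → average rank (3+4)/2 = 3.5.
The 2 values of 126 occupy positions 5–6 → average rank (5+6)/2 = 5.5.
The 2 values of 113 occupy positions 7–8 → average rank (7+8)/2 = 7.5.
Dee has value 146 mmHg → rank 3.5.

3.5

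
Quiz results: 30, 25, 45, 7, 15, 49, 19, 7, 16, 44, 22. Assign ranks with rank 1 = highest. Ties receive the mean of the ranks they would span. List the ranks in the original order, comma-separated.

Sorted (descending): 49, 45, 44, 30, 25, 22, 19, 16, 15, 7, 7
The 2 values of 7 occupy positions 10–11 → average rank (10+11)/2 = 10.5.

4, 5, 2, 10.5, 9, 1, 7, 10.5, 8, 3, 6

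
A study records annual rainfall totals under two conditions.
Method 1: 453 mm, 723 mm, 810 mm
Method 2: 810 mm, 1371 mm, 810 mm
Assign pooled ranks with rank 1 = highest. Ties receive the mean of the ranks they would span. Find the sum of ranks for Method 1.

Sorted (descending): 1371, 810, 810, 810, 723, 453
The 3 values of 810 occupy positions 2–4 → average rank 3.
Method 1 values → pooled ranks: 453→6, 723→5, 810→3
Rank sum = 6 + 5 + 3 = 14

14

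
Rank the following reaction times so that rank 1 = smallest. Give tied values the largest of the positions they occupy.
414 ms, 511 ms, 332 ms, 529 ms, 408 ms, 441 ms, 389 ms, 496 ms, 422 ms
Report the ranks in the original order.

Sorted (ascending): 332, 389, 408, 414, 422, 441, 496, 511, 529
No ties — each value takes its position as its rank.

4, 8, 1, 9, 3, 6, 2, 7, 5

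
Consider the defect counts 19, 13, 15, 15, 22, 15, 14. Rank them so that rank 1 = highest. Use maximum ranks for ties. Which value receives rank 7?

13

Sorted (descending): 22, 19, 15, 15, 15, 14, 13
The 3 values of 15 occupy positions 3–5 → each gets rank 5.
Rank 7 → value 13.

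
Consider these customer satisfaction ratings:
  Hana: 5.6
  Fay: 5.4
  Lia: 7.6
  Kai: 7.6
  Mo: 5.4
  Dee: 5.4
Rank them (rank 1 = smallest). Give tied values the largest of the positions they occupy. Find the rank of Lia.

6

Sorted (ascending): 5.4, 5.4, 5.4, 5.6, 7.6, 7.6
The 3 values of 5.4 occupy positions 1–3 → each gets rank 3.
The 2 values of 7.6 occupy positions 5–6 → each gets rank 6.
Lia has value 7.6 → rank 6.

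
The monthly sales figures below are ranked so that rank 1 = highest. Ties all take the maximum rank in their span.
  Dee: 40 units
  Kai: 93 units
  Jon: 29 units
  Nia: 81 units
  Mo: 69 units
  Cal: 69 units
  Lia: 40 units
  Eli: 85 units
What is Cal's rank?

Sorted (descending): 93, 85, 81, 69, 69, 40, 40, 29
The 2 values of 69 occupy positions 4–5 → each gets rank 5.
The 2 values of 40 occupy positions 6–7 → each gets rank 7.
Cal has value 69 units → rank 5.

5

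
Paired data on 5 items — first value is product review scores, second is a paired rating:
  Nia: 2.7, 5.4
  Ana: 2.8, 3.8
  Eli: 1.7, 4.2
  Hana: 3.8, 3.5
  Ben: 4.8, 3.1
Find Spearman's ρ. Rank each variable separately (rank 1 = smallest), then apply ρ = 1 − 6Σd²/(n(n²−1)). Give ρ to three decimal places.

Ranks of variable 1: 2, 3, 1, 4, 5
Ranks of variable 2: 5, 3, 4, 2, 1
d = r₁ − r₂: -3, 0, -3, 2, 4
d²: 9, 0, 9, 4, 16; Σd² = 38
ρ = 1 − 6·38/(5·24) = 1 − 228/120 = -0.900

-0.900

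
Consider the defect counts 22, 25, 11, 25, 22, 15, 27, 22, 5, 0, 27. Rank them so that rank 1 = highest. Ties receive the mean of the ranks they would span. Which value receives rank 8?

Sorted (descending): 27, 27, 25, 25, 22, 22, 22, 15, 11, 5, 0
The 2 values of 27 occupy positions 1–2 → average rank (1+2)/2 = 1.5.
The 2 values of 25 occupy positions 3–4 → average rank (3+4)/2 = 3.5.
The 3 values of 22 occupy positions 5–7 → average rank 6.
Rank 8 → value 15.

15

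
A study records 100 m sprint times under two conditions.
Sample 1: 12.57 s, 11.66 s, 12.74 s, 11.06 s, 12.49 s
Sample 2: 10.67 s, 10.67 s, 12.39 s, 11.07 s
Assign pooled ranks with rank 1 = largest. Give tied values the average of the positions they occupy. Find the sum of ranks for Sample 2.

Sorted (descending): 12.74, 12.57, 12.49, 12.39, 11.66, 11.07, 11.06, 10.67, 10.67
The 2 values of 10.67 occupy positions 8–9 → average rank (8+9)/2 = 8.5.
Sample 2 values → pooled ranks: 10.67→8.5, 10.67→8.5, 12.39→4, 11.07→6
Rank sum = 8.5 + 8.5 + 4 + 6 = 27

27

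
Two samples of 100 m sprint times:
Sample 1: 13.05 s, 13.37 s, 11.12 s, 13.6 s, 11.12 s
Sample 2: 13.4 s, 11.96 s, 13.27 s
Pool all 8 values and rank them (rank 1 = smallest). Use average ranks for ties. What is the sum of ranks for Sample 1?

21

Sorted (ascending): 11.12, 11.12, 11.96, 13.05, 13.27, 13.37, 13.4, 13.6
The 2 values of 11.12 occupy positions 1–2 → average rank (1+2)/2 = 1.5.
Sample 1 values → pooled ranks: 13.05→4, 13.37→6, 11.12→1.5, 13.6→8, 11.12→1.5
Rank sum = 4 + 6 + 1.5 + 8 + 1.5 = 21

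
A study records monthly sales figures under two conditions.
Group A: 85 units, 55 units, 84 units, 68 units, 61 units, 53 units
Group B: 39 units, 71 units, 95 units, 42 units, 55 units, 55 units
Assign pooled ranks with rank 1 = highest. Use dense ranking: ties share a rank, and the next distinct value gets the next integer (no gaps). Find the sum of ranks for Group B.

Sorted (descending): 95, 85, 84, 71, 68, 61, 55, 55, 55, 53, 42, 39
The 3 values of 55 share dense rank 7.
Remaining distinct values take the next consecutive integers.
Group B values → pooled ranks: 39→10, 71→4, 95→1, 42→9, 55→7, 55→7
Rank sum = 10 + 4 + 1 + 9 + 7 + 7 = 38

38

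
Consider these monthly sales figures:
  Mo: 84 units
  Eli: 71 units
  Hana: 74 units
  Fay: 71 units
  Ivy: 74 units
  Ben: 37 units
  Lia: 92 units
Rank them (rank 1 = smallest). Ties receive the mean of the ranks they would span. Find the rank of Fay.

2.5

Sorted (ascending): 37, 71, 71, 74, 74, 84, 92
The 2 values of 71 occupy positions 2–3 → average rank (2+3)/2 = 2.5.
The 2 values of 74 occupy positions 4–5 → average rank (4+5)/2 = 4.5.
Fay has value 71 units → rank 2.5.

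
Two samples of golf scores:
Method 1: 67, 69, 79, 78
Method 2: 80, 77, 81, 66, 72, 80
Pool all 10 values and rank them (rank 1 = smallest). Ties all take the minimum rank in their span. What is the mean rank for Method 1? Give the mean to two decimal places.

4.50

Sorted (ascending): 66, 67, 69, 72, 77, 78, 79, 80, 80, 81
The 2 values of 80 occupy positions 8–9 → each gets rank 8.
Method 1 values → pooled ranks: 67→2, 69→3, 79→7, 78→6
Mean rank = (2 + 3 + 7 + 6) / 4 = 4.50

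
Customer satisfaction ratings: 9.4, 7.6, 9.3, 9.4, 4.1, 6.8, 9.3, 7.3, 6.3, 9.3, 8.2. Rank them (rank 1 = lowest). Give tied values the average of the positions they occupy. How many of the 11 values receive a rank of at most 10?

Sorted (ascending): 4.1, 6.3, 6.8, 7.3, 7.6, 8.2, 9.3, 9.3, 9.3, 9.4, 9.4
The 3 values of 9.3 occupy positions 7–9 → average rank 8.
The 2 values of 9.4 occupy positions 10–11 → average rank (10+11)/2 = 10.5.
Ranks ≤ 10: {1, 2, 3, 4, 5, 6, 8, 8, 8} → 9 values.

9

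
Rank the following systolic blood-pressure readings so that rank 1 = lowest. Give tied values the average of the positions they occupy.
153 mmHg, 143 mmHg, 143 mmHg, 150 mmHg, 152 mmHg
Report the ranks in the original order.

5, 1.5, 1.5, 3, 4

Sorted (ascending): 143, 143, 150, 152, 153
The 2 values of 143 occupy positions 1–2 → average rank (1+2)/2 = 1.5.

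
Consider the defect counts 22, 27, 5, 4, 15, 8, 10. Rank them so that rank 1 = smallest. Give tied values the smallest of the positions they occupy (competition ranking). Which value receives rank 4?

10

Sorted (ascending): 4, 5, 8, 10, 15, 22, 27
No ties — each value takes its position as its rank.
Rank 4 → value 10.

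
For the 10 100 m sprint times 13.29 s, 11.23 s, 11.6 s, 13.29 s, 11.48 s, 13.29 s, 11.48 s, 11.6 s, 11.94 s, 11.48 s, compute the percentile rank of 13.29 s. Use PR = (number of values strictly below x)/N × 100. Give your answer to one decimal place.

70.0

N = 10.
Strictly below 13.29: 7. Equal to 13.29: 3.
PR = 7/10 × 100 = 70.0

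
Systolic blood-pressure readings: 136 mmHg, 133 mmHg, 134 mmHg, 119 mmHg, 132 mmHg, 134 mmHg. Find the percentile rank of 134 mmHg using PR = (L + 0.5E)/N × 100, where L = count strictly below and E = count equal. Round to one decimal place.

66.7

N = 6.
Strictly below 134: 3. Equal to 134: 2.
PR = (3 + 0.5·2)/6 × 100 = 66.7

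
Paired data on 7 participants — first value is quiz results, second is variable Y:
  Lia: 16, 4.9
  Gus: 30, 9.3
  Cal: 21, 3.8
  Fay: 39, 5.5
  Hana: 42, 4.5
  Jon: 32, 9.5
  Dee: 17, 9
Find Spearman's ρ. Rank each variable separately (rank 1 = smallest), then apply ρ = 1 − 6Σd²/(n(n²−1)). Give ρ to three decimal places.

0.036

Ranks of variable 1: 1, 4, 3, 6, 7, 5, 2
Ranks of variable 2: 3, 6, 1, 4, 2, 7, 5
d = r₁ − r₂: -2, -2, 2, 2, 5, -2, -3
d²: 4, 4, 4, 4, 25, 4, 9; Σd² = 54
ρ = 1 − 6·54/(7·48) = 1 − 324/336 = 0.036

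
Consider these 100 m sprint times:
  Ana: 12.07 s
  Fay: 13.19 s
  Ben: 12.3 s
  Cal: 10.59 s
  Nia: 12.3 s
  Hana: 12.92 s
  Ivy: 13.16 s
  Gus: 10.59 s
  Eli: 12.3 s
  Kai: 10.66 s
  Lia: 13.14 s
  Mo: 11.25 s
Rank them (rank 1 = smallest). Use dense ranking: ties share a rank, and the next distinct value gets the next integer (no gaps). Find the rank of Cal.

1

Sorted (ascending): 10.59, 10.59, 10.66, 11.25, 12.07, 12.3, 12.3, 12.3, 12.92, 13.14, 13.16, 13.19
The 2 values of 10.59 share dense rank 1.
The 3 values of 12.3 share dense rank 5.
Remaining distinct values take the next consecutive integers.
Cal has value 10.59 s → rank 1.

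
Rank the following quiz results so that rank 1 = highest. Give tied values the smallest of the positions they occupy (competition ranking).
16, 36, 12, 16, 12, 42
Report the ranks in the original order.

3, 2, 5, 3, 5, 1

Sorted (descending): 42, 36, 16, 16, 12, 12
The 2 values of 16 occupy positions 3–4 → each gets rank 3.
The 2 values of 12 occupy positions 5–6 → each gets rank 5.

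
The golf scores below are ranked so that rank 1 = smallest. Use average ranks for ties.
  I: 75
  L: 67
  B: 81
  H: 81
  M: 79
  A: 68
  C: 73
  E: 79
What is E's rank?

5.5

Sorted (ascending): 67, 68, 73, 75, 79, 79, 81, 81
The 2 values of 79 occupy positions 5–6 → average rank (5+6)/2 = 5.5.
The 2 values of 81 occupy positions 7–8 → average rank (7+8)/2 = 7.5.
E has value 79 → rank 5.5.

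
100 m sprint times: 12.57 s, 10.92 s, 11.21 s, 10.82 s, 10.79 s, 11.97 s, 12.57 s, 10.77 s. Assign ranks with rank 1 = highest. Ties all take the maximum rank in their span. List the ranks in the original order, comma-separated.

Sorted (descending): 12.57, 12.57, 11.97, 11.21, 10.92, 10.82, 10.79, 10.77
The 2 values of 12.57 occupy positions 1–2 → each gets rank 2.

2, 5, 4, 6, 7, 3, 2, 8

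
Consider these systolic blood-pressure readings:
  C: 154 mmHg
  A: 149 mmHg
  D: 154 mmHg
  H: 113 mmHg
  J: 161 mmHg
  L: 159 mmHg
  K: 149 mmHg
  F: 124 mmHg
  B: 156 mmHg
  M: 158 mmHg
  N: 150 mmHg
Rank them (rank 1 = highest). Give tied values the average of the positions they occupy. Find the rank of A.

8.5

Sorted (descending): 161, 159, 158, 156, 154, 154, 150, 149, 149, 124, 113
The 2 values of 154 occupy positions 5–6 → average rank (5+6)/2 = 5.5.
The 2 values of 149 occupy positions 8–9 → average rank (8+9)/2 = 8.5.
A has value 149 mmHg → rank 8.5.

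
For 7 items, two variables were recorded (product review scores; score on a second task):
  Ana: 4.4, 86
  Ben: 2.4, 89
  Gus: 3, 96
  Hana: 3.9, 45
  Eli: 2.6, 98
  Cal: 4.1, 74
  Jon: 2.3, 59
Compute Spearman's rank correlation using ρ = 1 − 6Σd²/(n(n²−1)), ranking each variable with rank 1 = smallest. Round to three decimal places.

Ranks of variable 1: 7, 2, 4, 5, 3, 6, 1
Ranks of variable 2: 4, 5, 6, 1, 7, 3, 2
d = r₁ − r₂: 3, -3, -2, 4, -4, 3, -1
d²: 9, 9, 4, 16, 16, 9, 1; Σd² = 64
ρ = 1 − 6·64/(7·48) = 1 − 384/336 = -0.143

-0.143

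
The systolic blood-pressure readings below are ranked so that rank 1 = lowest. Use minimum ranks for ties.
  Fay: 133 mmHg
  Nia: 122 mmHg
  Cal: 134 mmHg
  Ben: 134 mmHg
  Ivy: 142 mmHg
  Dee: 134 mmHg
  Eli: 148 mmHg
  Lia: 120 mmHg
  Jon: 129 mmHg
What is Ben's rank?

5

Sorted (ascending): 120, 122, 129, 133, 134, 134, 134, 142, 148
The 3 values of 134 occupy positions 5–7 → each gets rank 5.
Ben has value 134 mmHg → rank 5.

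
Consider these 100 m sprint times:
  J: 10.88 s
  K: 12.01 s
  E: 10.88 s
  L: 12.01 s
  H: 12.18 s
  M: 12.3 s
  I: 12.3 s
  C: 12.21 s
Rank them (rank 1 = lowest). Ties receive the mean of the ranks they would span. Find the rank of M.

Sorted (ascending): 10.88, 10.88, 12.01, 12.01, 12.18, 12.21, 12.3, 12.3
The 2 values of 10.88 occupy positions 1–2 → average rank (1+2)/2 = 1.5.
The 2 values of 12.01 occupy positions 3–4 → average rank (3+4)/2 = 3.5.
The 2 values of 12.3 occupy positions 7–8 → average rank (7+8)/2 = 7.5.
M has value 12.3 s → rank 7.5.

7.5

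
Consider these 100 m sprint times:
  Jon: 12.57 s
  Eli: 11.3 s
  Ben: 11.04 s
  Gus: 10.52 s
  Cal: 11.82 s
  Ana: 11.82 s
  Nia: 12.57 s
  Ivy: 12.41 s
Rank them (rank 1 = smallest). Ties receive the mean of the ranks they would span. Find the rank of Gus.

Sorted (ascending): 10.52, 11.04, 11.3, 11.82, 11.82, 12.41, 12.57, 12.57
The 2 values of 11.82 occupy positions 4–5 → average rank (4+5)/2 = 4.5.
The 2 values of 12.57 occupy positions 7–8 → average rank (7+8)/2 = 7.5.
Gus has value 10.52 s → rank 1.

1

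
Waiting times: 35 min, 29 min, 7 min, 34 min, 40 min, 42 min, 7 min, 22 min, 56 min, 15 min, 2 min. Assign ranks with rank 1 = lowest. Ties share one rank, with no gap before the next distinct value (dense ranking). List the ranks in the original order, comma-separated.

7, 5, 2, 6, 8, 9, 2, 4, 10, 3, 1

Sorted (ascending): 2, 7, 7, 15, 22, 29, 34, 35, 40, 42, 56
The 2 values of 7 share dense rank 2.
Remaining distinct values take the next consecutive integers.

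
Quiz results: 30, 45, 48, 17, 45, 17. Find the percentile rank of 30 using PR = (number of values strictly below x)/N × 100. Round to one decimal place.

33.3

N = 6.
Strictly below 30: 2. Equal to 30: 1.
PR = 2/6 × 100 = 33.3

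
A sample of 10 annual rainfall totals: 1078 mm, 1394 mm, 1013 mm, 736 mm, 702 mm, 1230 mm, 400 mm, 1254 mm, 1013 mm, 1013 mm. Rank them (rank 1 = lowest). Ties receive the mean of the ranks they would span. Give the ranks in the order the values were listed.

7, 10, 5, 3, 2, 8, 1, 9, 5, 5

Sorted (ascending): 400, 702, 736, 1013, 1013, 1013, 1078, 1230, 1254, 1394
The 3 values of 1013 occupy positions 4–6 → average rank 5.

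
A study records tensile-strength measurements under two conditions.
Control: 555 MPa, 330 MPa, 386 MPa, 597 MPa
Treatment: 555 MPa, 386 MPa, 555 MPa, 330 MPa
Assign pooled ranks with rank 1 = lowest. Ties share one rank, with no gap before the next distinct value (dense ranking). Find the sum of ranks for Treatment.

Sorted (ascending): 330, 330, 386, 386, 555, 555, 555, 597
The 2 values of 330 share dense rank 1.
The 2 values of 386 share dense rank 2.
The 3 values of 555 share dense rank 3.
Remaining distinct values take the next consecutive integers.
Treatment values → pooled ranks: 555→3, 386→2, 555→3, 330→1
Rank sum = 3 + 2 + 3 + 1 = 9

9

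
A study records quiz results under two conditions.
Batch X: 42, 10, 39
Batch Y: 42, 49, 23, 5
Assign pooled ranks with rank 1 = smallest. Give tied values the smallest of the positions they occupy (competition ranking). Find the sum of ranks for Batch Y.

Sorted (ascending): 5, 10, 23, 39, 42, 42, 49
The 2 values of 42 occupy positions 5–6 → each gets rank 5.
Batch Y values → pooled ranks: 42→5, 49→7, 23→3, 5→1
Rank sum = 5 + 7 + 3 + 1 = 16

16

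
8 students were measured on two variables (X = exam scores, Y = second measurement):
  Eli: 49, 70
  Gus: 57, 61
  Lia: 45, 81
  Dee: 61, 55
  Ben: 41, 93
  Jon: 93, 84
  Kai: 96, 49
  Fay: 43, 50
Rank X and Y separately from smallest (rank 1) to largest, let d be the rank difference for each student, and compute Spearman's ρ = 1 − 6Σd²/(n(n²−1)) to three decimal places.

-0.405

Ranks of variable 1: 4, 5, 3, 6, 1, 7, 8, 2
Ranks of variable 2: 5, 4, 6, 3, 8, 7, 1, 2
d = r₁ − r₂: -1, 1, -3, 3, -7, 0, 7, 0
d²: 1, 1, 9, 9, 49, 0, 49, 0; Σd² = 118
ρ = 1 − 6·118/(8·63) = 1 − 708/504 = -0.405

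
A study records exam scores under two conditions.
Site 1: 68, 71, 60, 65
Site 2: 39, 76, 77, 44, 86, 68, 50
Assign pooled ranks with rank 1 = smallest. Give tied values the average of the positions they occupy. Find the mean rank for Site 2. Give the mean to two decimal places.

6.07

Sorted (ascending): 39, 44, 50, 60, 65, 68, 68, 71, 76, 77, 86
The 2 values of 68 occupy positions 6–7 → average rank (6+7)/2 = 6.5.
Site 2 values → pooled ranks: 39→1, 76→9, 77→10, 44→2, 86→11, 68→6.5, 50→3
Mean rank = (1 + 9 + 10 + 2 + 11 + 6.5 + 3) / 7 = 6.07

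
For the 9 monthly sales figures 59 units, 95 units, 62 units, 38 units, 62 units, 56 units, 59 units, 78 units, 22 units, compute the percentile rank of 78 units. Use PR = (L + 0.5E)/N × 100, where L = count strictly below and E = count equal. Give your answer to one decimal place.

N = 9.
Strictly below 78: 7. Equal to 78: 1.
PR = (7 + 0.5·1)/9 × 100 = 83.3

83.3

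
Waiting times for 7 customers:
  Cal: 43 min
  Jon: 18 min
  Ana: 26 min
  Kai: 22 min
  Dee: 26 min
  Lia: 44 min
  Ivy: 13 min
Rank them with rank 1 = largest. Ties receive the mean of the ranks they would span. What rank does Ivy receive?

Sorted (descending): 44, 43, 26, 26, 22, 18, 13
The 2 values of 26 occupy positions 3–4 → average rank (3+4)/2 = 3.5.
Ivy has value 13 min → rank 7.

7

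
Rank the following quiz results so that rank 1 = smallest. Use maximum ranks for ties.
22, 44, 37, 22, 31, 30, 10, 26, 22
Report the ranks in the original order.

4, 9, 8, 4, 7, 6, 1, 5, 4

Sorted (ascending): 10, 22, 22, 22, 26, 30, 31, 37, 44
The 3 values of 22 occupy positions 2–4 → each gets rank 4.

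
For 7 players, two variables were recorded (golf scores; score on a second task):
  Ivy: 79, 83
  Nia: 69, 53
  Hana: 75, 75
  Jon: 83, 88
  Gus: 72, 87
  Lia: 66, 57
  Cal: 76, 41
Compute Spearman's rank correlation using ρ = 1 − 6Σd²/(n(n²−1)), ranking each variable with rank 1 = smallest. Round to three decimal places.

0.464

Ranks of variable 1: 6, 2, 4, 7, 3, 1, 5
Ranks of variable 2: 5, 2, 4, 7, 6, 3, 1
d = r₁ − r₂: 1, 0, 0, 0, -3, -2, 4
d²: 1, 0, 0, 0, 9, 4, 16; Σd² = 30
ρ = 1 − 6·30/(7·48) = 1 − 180/336 = 0.464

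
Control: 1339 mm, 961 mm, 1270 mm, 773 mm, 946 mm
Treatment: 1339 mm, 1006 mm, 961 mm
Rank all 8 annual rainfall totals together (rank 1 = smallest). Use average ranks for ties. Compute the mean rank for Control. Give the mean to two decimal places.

Sorted (ascending): 773, 946, 961, 961, 1006, 1270, 1339, 1339
The 2 values of 961 occupy positions 3–4 → average rank (3+4)/2 = 3.5.
The 2 values of 1339 occupy positions 7–8 → average rank (7+8)/2 = 7.5.
Control values → pooled ranks: 1339→7.5, 961→3.5, 1270→6, 773→1, 946→2
Mean rank = (7.5 + 3.5 + 6 + 1 + 2) / 5 = 4.00

4.00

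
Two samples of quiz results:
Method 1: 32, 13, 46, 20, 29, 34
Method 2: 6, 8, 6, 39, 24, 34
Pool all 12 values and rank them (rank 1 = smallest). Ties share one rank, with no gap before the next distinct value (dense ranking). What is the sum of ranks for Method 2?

26

Sorted (ascending): 6, 6, 8, 13, 20, 24, 29, 32, 34, 34, 39, 46
The 2 values of 6 share dense rank 1.
The 2 values of 34 share dense rank 8.
Remaining distinct values take the next consecutive integers.
Method 2 values → pooled ranks: 6→1, 8→2, 6→1, 39→9, 24→5, 34→8
Rank sum = 1 + 2 + 1 + 9 + 5 + 8 = 26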